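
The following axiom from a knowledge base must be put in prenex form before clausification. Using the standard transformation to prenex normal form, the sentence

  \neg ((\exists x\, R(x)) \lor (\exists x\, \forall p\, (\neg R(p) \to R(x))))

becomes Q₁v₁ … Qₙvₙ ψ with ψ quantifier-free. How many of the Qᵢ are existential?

First replace A → B with ¬A ∨ B.
  \neg ((\exists x\, R(x)) \lor (\exists x\, \forall p\, (\neg \neg R(p) \lor R(x))))
Push ¬ through the quantifiers and connectives to reach negation normal form:
  (\forall x\, \neg R(x)) \land (\forall x\, \exists p\, (\neg R(p) \land \neg R(x)))
Standardize variables apart so no two quantifiers bind the same name: x↦y.
  (\forall x\, \neg R(x)) \land (\forall y\, \exists p\, (\neg R(p) \land \neg R(y)))
Pull the quantifiers to the front (each side's bound variable is not free in the other side):
  \forall x\, \forall y\, \exists p\, (\neg R(x) \land \neg R(p) \land \neg R(y))
The prefix is \forall x \forall y \exists p: 2 universal, 1 existential.

1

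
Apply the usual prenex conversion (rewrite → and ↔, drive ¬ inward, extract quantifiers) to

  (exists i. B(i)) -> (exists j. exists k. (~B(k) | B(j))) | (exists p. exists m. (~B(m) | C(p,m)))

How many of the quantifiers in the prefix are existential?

Rewrite implications/biconditionals: A → B as ¬A ∨ B.
  ~(exists i. B(i)) | (exists j. exists k. (~B(k) | B(j))) | (exists p. exists m. (~B(m) | C(p,m)))
Move each ¬ inward, flipping quantifiers it crosses:
  (forall i. ~B(i)) | (exists j. exists k. (~B(k) | B(j))) | (exists p. exists m. (~B(m) | C(p,m)))
Extract every quantifier outward, since the variables are now distinct and don't occur free across branches:
  forall i. exists j. exists k. exists p. exists m. (~B(i) | ~B(k) | B(j) | ~B(m) | C(p,m))
The prefix is forall i exists j exists k exists p exists m: 1 universal, 4 existential.

4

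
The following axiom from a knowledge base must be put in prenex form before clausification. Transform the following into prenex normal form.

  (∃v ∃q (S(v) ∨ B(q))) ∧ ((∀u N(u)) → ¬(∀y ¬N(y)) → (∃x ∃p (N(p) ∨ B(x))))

First replace A → B with ¬A ∨ B.
  (∃v ∃q (S(v) ∨ B(q))) ∧ (¬(∀u N(u)) ∨ ¬¬(∀y ¬N(y)) ∨ (∃x ∃p (N(p) ∨ B(x))))
Move each ¬ inward, flipping quantifiers it crosses:
  (∃v ∃q (S(v) ∨ B(q))) ∧ ((∃u ¬N(u)) ∨ (∀y ¬N(y)) ∨ (∃x ∃p (N(p) ∨ B(x))))
Pull the quantifiers to the front (each side's bound variable is not free in the other side):
  ∃v ∃q ∃u ∀y ∃x ∃p ((S(v) ∨ B(q)) ∧ (¬N(u) ∨ ¬N(y) ∨ N(p) ∨ B(x)))

∃v ∃q ∃u ∀y ∃x ∃p ((S(v) ∨ B(q)) ∧ (¬N(u) ∨ ¬N(y) ∨ N(p) ∨ B(x)))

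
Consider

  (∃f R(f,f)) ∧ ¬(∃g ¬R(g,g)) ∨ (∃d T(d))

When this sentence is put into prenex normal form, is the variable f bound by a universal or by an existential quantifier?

existential

Push ¬ through the quantifiers and connectives to reach negation normal form:
  (∃f R(f,f)) ∧ (∀g R(g,g)) ∨ (∃d T(d))
Extract every quantifier outward, since the variables are now distinct and don't occur free across branches:
  ∃f ∀g ∃d (R(f,f) ∧ R(g,g) ∨ T(d))
The quantifier ∃f sits under an even number of negations, so it remains existential.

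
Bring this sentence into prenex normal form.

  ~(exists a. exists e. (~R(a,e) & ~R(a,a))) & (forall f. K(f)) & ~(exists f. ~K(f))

Push ¬ through the quantifiers and connectives to reach negation normal form:
  (forall a. forall e. (R(a,e) | R(a,a))) & (forall f. K(f)) & (forall f. K(f))
Give each quantifier a distinct variable: f↦x.
  (forall a. forall e. (R(a,e) | R(a,a))) & (forall f. K(f)) & (forall x. K(x))
Finally move all quantifiers to the prefix:
  forall a. forall e. forall f. forall x. ((R(a,e) | R(a,a)) & K(f) & K(x))

forall a. forall e. forall f. forall x. ((R(a,e) | R(a,a)) & K(f) & K(x))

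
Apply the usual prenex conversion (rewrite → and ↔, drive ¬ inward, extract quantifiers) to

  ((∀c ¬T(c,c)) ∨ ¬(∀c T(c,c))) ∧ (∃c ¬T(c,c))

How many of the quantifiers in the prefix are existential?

2

Move each ¬ inward, flipping quantifiers it crosses:
  ((∀c ¬T(c,c)) ∨ (∃c ¬T(c,c))) ∧ (∃c ¬T(c,c))
Give each quantifier a distinct variable: c↦q, c↦z1.
  ((∀c ¬T(c,c)) ∨ (∃q ¬T(q,q))) ∧ (∃z1 ¬T(z1,z1))
Pull the quantifiers to the front (each side's bound variable is not free in the other side):
  ∀c ∃q ∃z1 ((¬T(c,c) ∨ ¬T(q,q)) ∧ ¬T(z1,z1))
The prefix is ∀c ∃q ∃z1: 1 universal, 2 existential.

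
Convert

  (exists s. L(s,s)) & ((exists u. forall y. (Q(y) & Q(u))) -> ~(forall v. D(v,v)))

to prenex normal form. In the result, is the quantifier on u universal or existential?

universal

Eliminate → and ↔ using ¬ and ∨.
  (exists s. L(s,s)) & (~(exists u. forall y. (Q(y) & Q(u))) | ~(forall v. D(v,v)))
Move each ¬ inward, flipping quantifiers it crosses:
  (exists s. L(s,s)) & ((forall u. exists y. (~Q(y) | ~Q(u))) | (exists v. ~D(v,v)))
All bound variables are already distinct, so no renaming is needed.
Finally move all quantifiers to the prefix:
  exists s. forall u. exists y. exists v. (L(s,s) & (~Q(y) | ~Q(u) | ~D(v,v)))
The quantifier exists u sits under an odd number of negations (counting the antecedent side of each →), so it flips to forall u.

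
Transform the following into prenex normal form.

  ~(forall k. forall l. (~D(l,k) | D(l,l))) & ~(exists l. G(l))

exists k. exists l. forall v. (D(l,k) & ~D(l,l) & ~G(v))

Move each ¬ inward, flipping quantifiers it crosses:
  (exists k. exists l. (D(l,k) & ~D(l,l))) & (forall l. ~G(l))
Standardize variables apart so no two quantifiers bind the same name: l↦v.
  (exists k. exists l. (D(l,k) & ~D(l,l))) & (forall v. ~G(v))
Finally move all quantifiers to the prefix:
  exists k. exists l. forall v. (D(l,k) & ~D(l,l) & ~G(v))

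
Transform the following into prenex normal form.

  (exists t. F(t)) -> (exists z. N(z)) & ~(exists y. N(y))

First replace A → B with ¬A ∨ B.
  ~(exists t. F(t)) | (exists z. N(z)) & ~(exists y. N(y))
Push ¬ through the quantifiers and connectives to reach negation normal form:
  (forall t. ~F(t)) | (exists z. N(z)) & (forall y. ~N(y))
Pull the quantifiers to the front (each side's bound variable is not free in the other side):
  forall t. exists z. forall y. (~F(t) | N(z) & ~N(y))

forall t. exists z. forall y. (~F(t) | N(z) & ~N(y))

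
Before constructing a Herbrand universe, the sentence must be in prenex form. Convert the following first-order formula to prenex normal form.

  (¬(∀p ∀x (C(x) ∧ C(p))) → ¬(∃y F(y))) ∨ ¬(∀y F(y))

First replace A → B with ¬A ∨ B.
  ¬¬(∀p ∀x (C(x) ∧ C(p))) ∨ ¬(∃y F(y)) ∨ ¬(∀y F(y))
Push ¬ through the quantifiers and connectives to reach negation normal form:
  (∀p ∀x (C(x) ∧ C(p))) ∨ (∀y ¬F(y)) ∨ (∃y ¬F(y))
Give each quantifier a distinct variable: y↦c.
  (∀p ∀x (C(x) ∧ C(p))) ∨ (∀y ¬F(y)) ∨ (∃c ¬F(c))
Pull the quantifiers to the front (each side's bound variable is not free in the other side):
  ∀p ∀x ∀y ∃c (C(x) ∧ C(p) ∨ ¬F(y) ∨ ¬F(c))

∀p ∀x ∀y ∃c (C(x) ∧ C(p) ∨ ¬F(y) ∨ ¬F(c))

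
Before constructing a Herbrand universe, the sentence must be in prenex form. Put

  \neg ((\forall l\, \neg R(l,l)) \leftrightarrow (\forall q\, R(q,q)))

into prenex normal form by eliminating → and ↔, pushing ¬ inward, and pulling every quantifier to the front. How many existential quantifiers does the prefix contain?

Rewrite implications/biconditionals: A → B as ¬A ∨ B; A ↔ B as (¬A ∨ B) ∧ (¬B ∨ A).
  \neg ((\neg (\forall l\, \neg R(l,l)) \lor (\forall q\, R(q,q))) \land (\neg (\forall q\, R(q,q)) \lor (\forall l\, \neg R(l,l))))
Drive negations inward (¬∀x A ≡ ∃x ¬A, ¬∃x A ≡ ∀x ¬A, De Morgan for ∧/∨):
  (\forall l\, \neg R(l,l)) \land (\exists q\, \neg R(q,q)) \lor (\forall q\, R(q,q)) \land (\exists l\, R(l,l))
Rename bound variables to avoid capture: q↦x1, l↦b.
  (\forall l\, \neg R(l,l)) \land (\exists q\, \neg R(q,q)) \lor (\forall x1\, R(x1,x1)) \land (\exists b\, R(b,b))
Finally move all quantifiers to the prefix:
  \forall l\, \exists q\, \forall x1\, \exists b\, (\neg R(l,l) \land \neg R(q,q) \lor R(x1,x1) \land R(b,b))
The prefix is \forall l \exists q \forall x1 \exists b: 2 universal, 2 existential.

2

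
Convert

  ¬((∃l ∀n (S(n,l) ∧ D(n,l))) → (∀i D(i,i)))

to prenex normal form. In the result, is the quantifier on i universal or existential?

Rewrite implications/biconditionals: A → B as ¬A ∨ B.
  ¬(¬(∃l ∀n (S(n,l) ∧ D(n,l))) ∨ (∀i D(i,i)))
Drive negations inward (¬∀x A ≡ ∃x ¬A, ¬∃x A ≡ ∀x ¬A, De Morgan for ∧/∨):
  (∃l ∀n (S(n,l) ∧ D(n,l))) ∧ (∃i ¬D(i,i))
All bound variables are already distinct, so no renaming is needed.
Pull the quantifiers to the front (each side's bound variable is not free in the other side):
  ∃l ∀n ∃i (S(n,l) ∧ D(n,l) ∧ ¬D(i,i))
The quantifier ∀i sits under an odd number of negations (counting the antecedent side of each →), so it flips to ∃i.

existential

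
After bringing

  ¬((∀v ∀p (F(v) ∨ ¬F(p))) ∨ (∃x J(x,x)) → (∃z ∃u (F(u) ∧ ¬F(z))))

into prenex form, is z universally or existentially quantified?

universal

Eliminate → and ↔ using ¬ and ∨.
  ¬(¬((∀v ∀p (F(v) ∨ ¬F(p))) ∨ (∃x J(x,x))) ∨ (∃z ∃u (F(u) ∧ ¬F(z))))
Drive negations inward (¬∀x A ≡ ∃x ¬A, ¬∃x A ≡ ∀x ¬A, De Morgan for ∧/∨):
  ((∀v ∀p (F(v) ∨ ¬F(p))) ∨ (∃x J(x,x))) ∧ (∀z ∀u (¬F(u) ∨ F(z)))
All bound variables are already distinct, so no renaming is needed.
Finally move all quantifiers to the prefix:
  ∀v ∀p ∃x ∀z ∀u ((F(v) ∨ ¬F(p) ∨ J(x,x)) ∧ (¬F(u) ∨ F(z)))
The quantifier ∃z sits under an odd number of negations (counting the antecedent side of each →), so it flips to ∀z.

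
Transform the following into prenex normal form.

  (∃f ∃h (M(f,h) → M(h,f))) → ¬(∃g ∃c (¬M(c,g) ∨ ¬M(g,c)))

Rewrite implications/biconditionals: A → B as ¬A ∨ B.
  ¬(∃f ∃h (¬M(f,h) ∨ M(h,f))) ∨ ¬(∃g ∃c (¬M(c,g) ∨ ¬M(g,c)))
Drive negations inward (¬∀x A ≡ ∃x ¬A, ¬∃x A ≡ ∀x ¬A, De Morgan for ∧/∨):
  (∀f ∀h (M(f,h) ∧ ¬M(h,f))) ∨ (∀g ∀c (M(c,g) ∧ M(g,c)))
All bound variables are already distinct, so no renaming is needed.
Extract every quantifier outward, since the variables are now distinct and don't occur free across branches:
  ∀f ∀h ∀g ∀c (M(f,h) ∧ ¬M(h,f) ∨ M(c,g) ∧ M(g,c))

∀f ∀h ∀g ∀c (M(f,h) ∧ ¬M(h,f) ∨ M(c,g) ∧ M(g,c))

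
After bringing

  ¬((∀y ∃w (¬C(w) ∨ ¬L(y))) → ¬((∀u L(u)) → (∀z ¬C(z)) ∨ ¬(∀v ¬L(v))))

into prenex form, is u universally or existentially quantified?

Eliminate → and ↔ using ¬ and ∨.
  ¬(¬(∀y ∃w (¬C(w) ∨ ¬L(y))) ∨ ¬(¬(∀u L(u)) ∨ (∀z ¬C(z)) ∨ ¬(∀v ¬L(v))))
Move each ¬ inward, flipping quantifiers it crosses:
  (∀y ∃w (¬C(w) ∨ ¬L(y))) ∧ ((∃u ¬L(u)) ∨ (∀z ¬C(z)) ∨ (∃v L(v)))
Pull the quantifiers to the front (each side's bound variable is not free in the other side):
  ∀y ∃w ∃u ∀z ∃v ((¬C(w) ∨ ¬L(y)) ∧ (¬L(u) ∨ ¬C(z) ∨ L(v)))
The quantifier ∀u sits under an odd number of negations (counting the antecedent side of each →), so it flips to ∃u.

existential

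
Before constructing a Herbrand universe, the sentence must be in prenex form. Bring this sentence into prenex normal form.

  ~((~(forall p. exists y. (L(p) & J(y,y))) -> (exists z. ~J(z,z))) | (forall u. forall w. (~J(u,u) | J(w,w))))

Eliminate → and ↔ using ¬ and ∨.
  ~(~~(forall p. exists y. (L(p) & J(y,y))) | (exists z. ~J(z,z)) | (forall u. forall w. (~J(u,u) | J(w,w))))
Move each ¬ inward, flipping quantifiers it crosses:
  (exists p. forall y. (~L(p) | ~J(y,y))) & (forall z. J(z,z)) & (exists u. exists w. (J(u,u) & ~J(w,w)))
All bound variables are already distinct, so no renaming is needed.
Extract every quantifier outward, since the variables are now distinct and don't occur free across branches:
  exists p. forall y. forall z. exists u. exists w. ((~L(p) | ~J(y,y)) & J(z,z) & J(u,u) & ~J(w,w))

exists p. forall y. forall z. exists u. exists w. ((~L(p) | ~J(y,y)) & J(z,z) & J(u,u) & ~J(w,w))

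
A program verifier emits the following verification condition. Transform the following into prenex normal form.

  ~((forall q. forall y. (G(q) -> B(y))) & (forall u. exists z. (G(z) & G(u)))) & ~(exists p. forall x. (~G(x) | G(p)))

Rewrite implications/biconditionals: A → B as ¬A ∨ B.
  ~((forall q. forall y. (~G(q) | B(y))) & (forall u. exists z. (G(z) & G(u)))) & ~(exists p. forall x. (~G(x) | G(p)))
Push ¬ through the quantifiers and connectives to reach negation normal form:
  ((exists q. exists y. (G(q) & ~B(y))) | (exists u. forall z. (~G(z) | ~G(u)))) & (forall p. exists x. (G(x) & ~G(p)))
Finally move all quantifiers to the prefix:
  exists q. exists y. exists u. forall z. forall p. exists x. ((G(q) & ~B(y) | ~G(z) | ~G(u)) & G(x) & ~G(p))

exists q. exists y. exists u. forall z. forall p. exists x. ((G(q) & ~B(y) | ~G(z) | ~G(u)) & G(x) & ~G(p))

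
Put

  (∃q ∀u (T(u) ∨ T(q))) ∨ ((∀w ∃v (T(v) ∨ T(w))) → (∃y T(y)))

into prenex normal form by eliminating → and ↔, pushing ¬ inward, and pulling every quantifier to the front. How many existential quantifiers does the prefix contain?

First replace A → B with ¬A ∨ B.
  (∃q ∀u (T(u) ∨ T(q))) ∨ ¬(∀w ∃v (T(v) ∨ T(w))) ∨ (∃y T(y))
Drive negations inward (¬∀x A ≡ ∃x ¬A, ¬∃x A ≡ ∀x ¬A, De Morgan for ∧/∨):
  (∃q ∀u (T(u) ∨ T(q))) ∨ (∃w ∀v (¬T(v) ∧ ¬T(w))) ∨ (∃y T(y))
All bound variables are already distinct, so no renaming is needed.
Extract every quantifier outward, since the variables are now distinct and don't occur free across branches:
  ∃q ∀u ∃w ∀v ∃y (T(u) ∨ T(q) ∨ ¬T(v) ∧ ¬T(w) ∨ T(y))
The prefix is ∃q ∀u ∃w ∀v ∃y: 2 universal, 3 existential.

3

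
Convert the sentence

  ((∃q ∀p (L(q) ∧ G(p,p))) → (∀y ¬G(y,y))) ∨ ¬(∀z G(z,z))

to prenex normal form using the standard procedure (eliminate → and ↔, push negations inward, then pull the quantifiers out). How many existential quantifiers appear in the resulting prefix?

Eliminate → and ↔ using ¬ and ∨.
  ¬(∃q ∀p (L(q) ∧ G(p,p))) ∨ (∀y ¬G(y,y)) ∨ ¬(∀z G(z,z))
Push ¬ through the quantifiers and connectives to reach negation normal form:
  (∀q ∃p (¬L(q) ∨ ¬G(p,p))) ∨ (∀y ¬G(y,y)) ∨ (∃z ¬G(z,z))
All bound variables are already distinct, so no renaming is needed.
Pull the quantifiers to the front (each side's bound variable is not free in the other side):
  ∀q ∃p ∀y ∃z (¬L(q) ∨ ¬G(p,p) ∨ ¬G(y,y) ∨ ¬G(z,z))
The prefix is ∀q ∃p ∀y ∃z: 2 universal, 2 existential.

2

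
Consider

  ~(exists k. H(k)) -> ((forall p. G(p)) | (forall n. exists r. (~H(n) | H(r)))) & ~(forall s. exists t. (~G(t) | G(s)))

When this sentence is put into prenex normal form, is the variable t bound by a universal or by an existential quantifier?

universal

Rewrite implications/biconditionals: A → B as ¬A ∨ B.
  ~~(exists k. H(k)) | ((forall p. G(p)) | (forall n. exists r. (~H(n) | H(r)))) & ~(forall s. exists t. (~G(t) | G(s)))
Move each ¬ inward, flipping quantifiers it crosses:
  (exists k. H(k)) | ((forall p. G(p)) | (forall n. exists r. (~H(n) | H(r)))) & (exists s. forall t. (G(t) & ~G(s)))
Finally move all quantifiers to the prefix:
  exists k. forall p. forall n. exists r. exists s. forall t. (H(k) | (G(p) | ~H(n) | H(r)) & G(t) & ~G(s))
The quantifier exists t sits under an odd number of negations (counting the antecedent side of each →), so it flips to forall t.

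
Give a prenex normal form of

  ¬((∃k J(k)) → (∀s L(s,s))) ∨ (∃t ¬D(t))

∃k ∃s ∃t (J(k) ∧ ¬L(s,s) ∨ ¬D(t))

First replace A → B with ¬A ∨ B.
  ¬(¬(∃k J(k)) ∨ (∀s L(s,s))) ∨ (∃t ¬D(t))
Move each ¬ inward, flipping quantifiers it crosses:
  (∃k J(k)) ∧ (∃s ¬L(s,s)) ∨ (∃t ¬D(t))
Pull the quantifiers to the front (each side's bound variable is not free in the other side):
  ∃k ∃s ∃t (J(k) ∧ ¬L(s,s) ∨ ¬D(t))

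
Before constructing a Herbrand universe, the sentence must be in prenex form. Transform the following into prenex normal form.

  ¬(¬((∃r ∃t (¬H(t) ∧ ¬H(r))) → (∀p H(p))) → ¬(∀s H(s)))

First replace A → B with ¬A ∨ B.
  ¬(¬¬(¬(∃r ∃t (¬H(t) ∧ ¬H(r))) ∨ (∀p H(p))) ∨ ¬(∀s H(s)))
Push ¬ through the quantifiers and connectives to reach negation normal form:
  (∃r ∃t (¬H(t) ∧ ¬H(r))) ∧ (∃p ¬H(p)) ∧ (∀s H(s))
All bound variables are already distinct, so no renaming is needed.
Extract every quantifier outward, since the variables are now distinct and don't occur free across branches:
  ∃r ∃t ∃p ∀s (¬H(t) ∧ ¬H(r) ∧ ¬H(p) ∧ H(s))

∃r ∃t ∃p ∀s (¬H(t) ∧ ¬H(r) ∧ ¬H(p) ∧ H(s))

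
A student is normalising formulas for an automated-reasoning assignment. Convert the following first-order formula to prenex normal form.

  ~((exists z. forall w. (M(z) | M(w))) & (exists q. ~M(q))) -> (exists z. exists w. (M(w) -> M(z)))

exists z. forall w. exists q. exists c. exists y1. ((M(z) | M(w)) & ~M(q) | ~M(y1) | M(c))

Rewrite implications/biconditionals: A → B as ¬A ∨ B.
  ~~((exists z. forall w. (M(z) | M(w))) & (exists q. ~M(q))) | (exists z. exists w. (~M(w) | M(z)))
Drive negations inward (¬∀x A ≡ ∃x ¬A, ¬∃x A ≡ ∀x ¬A, De Morgan for ∧/∨):
  (exists z. forall w. (M(z) | M(w))) & (exists q. ~M(q)) | (exists z. exists w. (~M(w) | M(z)))
Give each quantifier a distinct variable: z↦c, w↦y1.
  (exists z. forall w. (M(z) | M(w))) & (exists q. ~M(q)) | (exists c. exists y1. (~M(y1) | M(c)))
Extract every quantifier outward, since the variables are now distinct and don't occur free across branches:
  exists z. forall w. exists q. exists c. exists y1. ((M(z) | M(w)) & ~M(q) | ~M(y1) | M(c))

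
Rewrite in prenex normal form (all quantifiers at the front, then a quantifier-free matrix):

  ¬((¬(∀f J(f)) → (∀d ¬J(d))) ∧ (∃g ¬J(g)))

∃f ∃d ∀g (¬J(f) ∧ J(d) ∨ J(g))

Rewrite implications/biconditionals: A → B as ¬A ∨ B.
  ¬((¬¬(∀f J(f)) ∨ (∀d ¬J(d))) ∧ (∃g ¬J(g)))
Push ¬ through the quantifiers and connectives to reach negation normal form:
  (∃f ¬J(f)) ∧ (∃d J(d)) ∨ (∀g J(g))
All bound variables are already distinct, so no renaming is needed.
Extract every quantifier outward, since the variables are now distinct and don't occur free across branches:
  ∃f ∃d ∀g (¬J(f) ∧ J(d) ∨ J(g))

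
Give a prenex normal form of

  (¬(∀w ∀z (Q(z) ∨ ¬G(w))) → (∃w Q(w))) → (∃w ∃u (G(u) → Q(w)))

Rewrite implications/biconditionals: A → B as ¬A ∨ B.
  ¬(¬¬(∀w ∀z (Q(z) ∨ ¬G(w))) ∨ (∃w Q(w))) ∨ (∃w ∃u (¬G(u) ∨ Q(w)))
Push ¬ through the quantifiers and connectives to reach negation normal form:
  (∃w ∃z (¬Q(z) ∧ G(w))) ∧ (∀w ¬Q(w)) ∨ (∃w ∃u (¬G(u) ∨ Q(w)))
Give each quantifier a distinct variable: w↦y, w↦q.
  (∃w ∃z (¬Q(z) ∧ G(w))) ∧ (∀y ¬Q(y)) ∨ (∃q ∃u (¬G(u) ∨ Q(q)))
Finally move all quantifiers to the prefix:
  ∃w ∃z ∀y ∃q ∃u (¬Q(z) ∧ G(w) ∧ ¬Q(y) ∨ ¬G(u) ∨ Q(q))

∃w ∃z ∀y ∃q ∃u (¬Q(z) ∧ G(w) ∧ ¬Q(y) ∨ ¬G(u) ∨ Q(q))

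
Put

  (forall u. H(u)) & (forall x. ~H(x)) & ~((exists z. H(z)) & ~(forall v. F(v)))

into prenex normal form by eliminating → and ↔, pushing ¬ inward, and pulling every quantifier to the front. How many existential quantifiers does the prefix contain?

0

Push ¬ through the quantifiers and connectives to reach negation normal form:
  (forall u. H(u)) & (forall x. ~H(x)) & ((forall z. ~H(z)) | (forall v. F(v)))
Finally move all quantifiers to the prefix:
  forall u. forall x. forall z. forall v. (H(u) & ~H(x) & (~H(z) | F(v)))
The prefix is forall u forall x forall z forall v: 4 universal, 0 existential.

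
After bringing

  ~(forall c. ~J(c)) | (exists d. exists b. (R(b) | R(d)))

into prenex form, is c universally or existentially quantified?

Move each ¬ inward, flipping quantifiers it crosses:
  (exists c. J(c)) | (exists d. exists b. (R(b) | R(d)))
Pull the quantifiers to the front (each side's bound variable is not free in the other side):
  exists c. exists d. exists b. (J(c) | R(b) | R(d))
The quantifier forall c sits under an odd number of negations, so it flips to exists c.

existential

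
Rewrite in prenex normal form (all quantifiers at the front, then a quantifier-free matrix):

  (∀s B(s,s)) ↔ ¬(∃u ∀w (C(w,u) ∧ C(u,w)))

Eliminate → and ↔ using ¬ and ∨; A ↔ B as (¬A ∨ B) ∧ (¬B ∨ A).
  (¬(∀s B(s,s)) ∨ ¬(∃u ∀w (C(w,u) ∧ C(u,w)))) ∧ (¬¬(∃u ∀w (C(w,u) ∧ C(u,w))) ∨ (∀s B(s,s)))
Drive negations inward (¬∀x A ≡ ∃x ¬A, ¬∃x A ≡ ∀x ¬A, De Morgan for ∧/∨):
  ((∃s ¬B(s,s)) ∨ (∀u ∃w (¬C(w,u) ∨ ¬C(u,w)))) ∧ ((∃u ∀w (C(w,u) ∧ C(u,w))) ∨ (∀s B(s,s)))
Standardize variables apart so no two quantifiers bind the same name: u↦x1, w↦v, s↦z.
  ((∃s ¬B(s,s)) ∨ (∀u ∃w (¬C(w,u) ∨ ¬C(u,w)))) ∧ ((∃x1 ∀v (C(v,x1) ∧ C(x1,v))) ∨ (∀z B(z,z)))
Extract every quantifier outward, since the variables are now distinct and don't occur free across branches:
  ∃s ∀u ∃w ∃x1 ∀v ∀z ((¬B(s,s) ∨ ¬C(w,u) ∨ ¬C(u,w)) ∧ (C(v,x1) ∧ C(x1,v) ∨ B(z,z)))

∃s ∀u ∃w ∃x1 ∀v ∀z ((¬B(s,s) ∨ ¬C(w,u) ∨ ¬C(u,w)) ∧ (C(v,x1) ∧ C(x1,v) ∨ B(z,z)))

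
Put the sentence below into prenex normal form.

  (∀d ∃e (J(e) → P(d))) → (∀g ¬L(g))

∃d ∀e ∀g (J(e) ∧ ¬P(d) ∨ ¬L(g))

Rewrite implications/biconditionals: A → B as ¬A ∨ B.
  ¬(∀d ∃e (¬J(e) ∨ P(d))) ∨ (∀g ¬L(g))
Move each ¬ inward, flipping quantifiers it crosses:
  (∃d ∀e (J(e) ∧ ¬P(d))) ∨ (∀g ¬L(g))
All bound variables are already distinct, so no renaming is needed.
Finally move all quantifiers to the prefix:
  ∃d ∀e ∀g (J(e) ∧ ¬P(d) ∨ ¬L(g))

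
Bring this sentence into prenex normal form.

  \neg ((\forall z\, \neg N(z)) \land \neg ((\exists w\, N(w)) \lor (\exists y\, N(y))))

\exists z\, \exists w\, \exists y\, (N(z) \lor N(w) \lor N(y))

Drive negations inward (¬∀x A ≡ ∃x ¬A, ¬∃x A ≡ ∀x ¬A, De Morgan for ∧/∨):
  (\exists z\, N(z)) \lor (\exists w\, N(w)) \lor (\exists y\, N(y))
All bound variables are already distinct, so no renaming is needed.
Finally move all quantifiers to the prefix:
  \exists z\, \exists w\, \exists y\, (N(z) \lor N(w) \lor N(y))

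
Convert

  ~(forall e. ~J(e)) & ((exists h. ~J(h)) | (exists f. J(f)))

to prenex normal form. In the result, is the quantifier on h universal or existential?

existential

Push ¬ through the quantifiers and connectives to reach negation normal form:
  (exists e. J(e)) & ((exists h. ~J(h)) | (exists f. J(f)))
All bound variables are already distinct, so no renaming is needed.
Finally move all quantifiers to the prefix:
  exists e. exists h. exists f. (J(e) & (~J(h) | J(f)))
The quantifier exists h sits under an even number of negations, so it remains existential.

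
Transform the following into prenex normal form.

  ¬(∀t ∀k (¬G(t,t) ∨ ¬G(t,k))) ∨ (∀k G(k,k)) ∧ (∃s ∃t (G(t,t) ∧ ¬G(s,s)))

∃t ∃k ∀p ∃s ∃c (G(t,t) ∧ G(t,k) ∨ G(p,p) ∧ G(c,c) ∧ ¬G(s,s))

Move each ¬ inward, flipping quantifiers it crosses:
  (∃t ∃k (G(t,t) ∧ G(t,k))) ∨ (∀k G(k,k)) ∧ (∃s ∃t (G(t,t) ∧ ¬G(s,s)))
Rename bound variables to avoid capture: k↦p, t↦c.
  (∃t ∃k (G(t,t) ∧ G(t,k))) ∨ (∀p G(p,p)) ∧ (∃s ∃c (G(c,c) ∧ ¬G(s,s)))
Extract every quantifier outward, since the variables are now distinct and don't occur free across branches:
  ∃t ∃k ∀p ∃s ∃c (G(t,t) ∧ G(t,k) ∨ G(p,p) ∧ G(c,c) ∧ ¬G(s,s))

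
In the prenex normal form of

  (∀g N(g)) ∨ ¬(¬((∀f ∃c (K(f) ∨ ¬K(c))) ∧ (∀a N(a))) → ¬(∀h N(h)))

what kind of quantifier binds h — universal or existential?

First replace A → B with ¬A ∨ B.
  (∀g N(g)) ∨ ¬(¬¬((∀f ∃c (K(f) ∨ ¬K(c))) ∧ (∀a N(a))) ∨ ¬(∀h N(h)))
Move each ¬ inward, flipping quantifiers it crosses:
  (∀g N(g)) ∨ ((∃f ∀c (¬K(f) ∧ K(c))) ∨ (∃a ¬N(a))) ∧ (∀h N(h))
All bound variables are already distinct, so no renaming is needed.
Finally move all quantifiers to the prefix:
  ∀g ∃f ∀c ∃a ∀h (N(g) ∨ (¬K(f) ∧ K(c) ∨ ¬N(a)) ∧ N(h))
The quantifier ∀h sits under an even number of negations (counting the antecedent side of each →), so it remains universal.

universal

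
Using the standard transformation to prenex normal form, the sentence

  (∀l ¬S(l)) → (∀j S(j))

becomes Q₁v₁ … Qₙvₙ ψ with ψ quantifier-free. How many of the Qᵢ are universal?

1

Eliminate → and ↔ using ¬ and ∨.
  ¬(∀l ¬S(l)) ∨ (∀j S(j))
Move each ¬ inward, flipping quantifiers it crosses:
  (∃l S(l)) ∨ (∀j S(j))
All bound variables are already distinct, so no renaming is needed.
Extract every quantifier outward, since the variables are now distinct and don't occur free across branches:
  ∃l ∀j (S(l) ∨ S(j))
The prefix is ∃l ∀j: 1 universal, 1 existential.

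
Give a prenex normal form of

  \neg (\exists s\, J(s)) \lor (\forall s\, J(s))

Push ¬ through the quantifiers and connectives to reach negation normal form:
  (\forall s\, \neg J(s)) \lor (\forall s\, J(s))
Give each quantifier a distinct variable: s↦v.
  (\forall s\, \neg J(s)) \lor (\forall v\, J(v))
Extract every quantifier outward, since the variables are now distinct and don't occur free across branches:
  \forall s\, \forall v\, (\neg J(s) \lor J(v))

\forall s\, \forall v\, (\neg J(s) \lor J(v))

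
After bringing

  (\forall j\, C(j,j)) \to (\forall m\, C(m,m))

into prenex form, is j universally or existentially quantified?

existential

Eliminate → and ↔ using ¬ and ∨.
  \neg (\forall j\, C(j,j)) \lor (\forall m\, C(m,m))
Move each ¬ inward, flipping quantifiers it crosses:
  (\exists j\, \neg C(j,j)) \lor (\forall m\, C(m,m))
All bound variables are already distinct, so no renaming is needed.
Finally move all quantifiers to the prefix:
  \exists j\, \forall m\, (\neg C(j,j) \lor C(m,m))
The quantifier \forall j sits under an odd number of negations (counting the antecedent side of each →), so it flips to \exists j.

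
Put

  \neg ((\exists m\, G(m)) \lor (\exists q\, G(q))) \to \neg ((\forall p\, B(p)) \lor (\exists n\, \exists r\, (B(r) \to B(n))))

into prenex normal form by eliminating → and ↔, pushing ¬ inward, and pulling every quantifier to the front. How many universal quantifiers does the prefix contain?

Eliminate → and ↔ using ¬ and ∨.
  \neg \neg ((\exists m\, G(m)) \lor (\exists q\, G(q))) \lor \neg ((\forall p\, B(p)) \lor (\exists n\, \exists r\, (\neg B(r) \lor B(n))))
Push ¬ through the quantifiers and connectives to reach negation normal form:
  (\exists m\, G(m)) \lor (\exists q\, G(q)) \lor (\exists p\, \neg B(p)) \land (\forall n\, \forall r\, (B(r) \land \neg B(n)))
Pull the quantifiers to the front (each side's bound variable is not free in the other side):
  \exists m\, \exists q\, \exists p\, \forall n\, \forall r\, (G(m) \lor G(q) \lor \neg B(p) \land B(r) \land \neg B(n))
The prefix is \exists m \exists q \exists p \forall n \forall r: 2 universal, 3 existential.

2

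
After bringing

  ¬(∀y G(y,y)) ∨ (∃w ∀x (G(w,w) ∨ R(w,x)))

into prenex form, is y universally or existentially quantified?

existential

Drive negations inward (¬∀x A ≡ ∃x ¬A, ¬∃x A ≡ ∀x ¬A, De Morgan for ∧/∨):
  (∃y ¬G(y,y)) ∨ (∃w ∀x (G(w,w) ∨ R(w,x)))
All bound variables are already distinct, so no renaming is needed.
Extract every quantifier outward, since the variables are now distinct and don't occur free across branches:
  ∃y ∃w ∀x (¬G(y,y) ∨ G(w,w) ∨ R(w,x))
The quantifier ∀y sits under an odd number of negations, so it flips to ∃y.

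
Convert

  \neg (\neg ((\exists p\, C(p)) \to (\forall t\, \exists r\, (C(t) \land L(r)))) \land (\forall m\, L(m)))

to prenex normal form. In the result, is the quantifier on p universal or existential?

universal

First replace A → B with ¬A ∨ B.
  \neg (\neg (\neg (\exists p\, C(p)) \lor (\forall t\, \exists r\, (C(t) \land L(r)))) \land (\forall m\, L(m)))
Push ¬ through the quantifiers and connectives to reach negation normal form:
  (\forall p\, \neg C(p)) \lor (\forall t\, \exists r\, (C(t) \land L(r))) \lor (\exists m\, \neg L(m))
Pull the quantifiers to the front (each side's bound variable is not free in the other side):
  \forall p\, \forall t\, \exists r\, \exists m\, (\neg C(p) \lor C(t) \land L(r) \lor \neg L(m))
The quantifier \exists p sits under an odd number of negations (counting the antecedent side of each →), so it flips to \forall p.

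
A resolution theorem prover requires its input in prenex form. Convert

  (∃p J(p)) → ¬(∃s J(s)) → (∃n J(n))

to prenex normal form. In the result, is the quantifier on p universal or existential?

universal

First replace A → B with ¬A ∨ B.
  ¬(∃p J(p)) ∨ ¬¬(∃s J(s)) ∨ (∃n J(n))
Drive negations inward (¬∀x A ≡ ∃x ¬A, ¬∃x A ≡ ∀x ¬A, De Morgan for ∧/∨):
  (∀p ¬J(p)) ∨ (∃s J(s)) ∨ (∃n J(n))
All bound variables are already distinct, so no renaming is needed.
Finally move all quantifiers to the prefix:
  ∀p ∃s ∃n (¬J(p) ∨ J(s) ∨ J(n))
The quantifier ∃p sits under an odd number of negations (counting the antecedent side of each →), so it flips to ∀p.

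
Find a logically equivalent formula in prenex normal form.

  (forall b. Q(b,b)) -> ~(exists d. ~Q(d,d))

Rewrite implications/biconditionals: A → B as ¬A ∨ B.
  ~(forall b. Q(b,b)) | ~(exists d. ~Q(d,d))
Push ¬ through the quantifiers and connectives to reach negation normal form:
  (exists b. ~Q(b,b)) | (forall d. Q(d,d))
Extract every quantifier outward, since the variables are now distinct and don't occur free across branches:
  exists b. forall d. (~Q(b,b) | Q(d,d))

exists b. forall d. (~Q(b,b) | Q(d,d))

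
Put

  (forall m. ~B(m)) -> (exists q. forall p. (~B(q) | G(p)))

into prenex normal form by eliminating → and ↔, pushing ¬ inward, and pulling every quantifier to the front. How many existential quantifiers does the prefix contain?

Eliminate → and ↔ using ¬ and ∨.
  ~(forall m. ~B(m)) | (exists q. forall p. (~B(q) | G(p)))
Drive negations inward (¬∀x A ≡ ∃x ¬A, ¬∃x A ≡ ∀x ¬A, De Morgan for ∧/∨):
  (exists m. B(m)) | (exists q. forall p. (~B(q) | G(p)))
All bound variables are already distinct, so no renaming is needed.
Finally move all quantifiers to the prefix:
  exists m. exists q. forall p. (B(m) | ~B(q) | G(p))
The prefix is exists m exists q forall p: 1 universal, 2 existential.

2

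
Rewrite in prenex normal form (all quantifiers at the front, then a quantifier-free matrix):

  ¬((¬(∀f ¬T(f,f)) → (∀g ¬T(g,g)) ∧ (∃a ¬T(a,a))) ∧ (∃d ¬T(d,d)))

Rewrite implications/biconditionals: A → B as ¬A ∨ B.
  ¬((¬¬(∀f ¬T(f,f)) ∨ (∀g ¬T(g,g)) ∧ (∃a ¬T(a,a))) ∧ (∃d ¬T(d,d)))
Push ¬ through the quantifiers and connectives to reach negation normal form:
  (∃f T(f,f)) ∧ ((∃g T(g,g)) ∨ (∀a T(a,a))) ∨ (∀d T(d,d))
All bound variables are already distinct, so no renaming is needed.
Pull the quantifiers to the front (each side's bound variable is not free in the other side):
  ∃f ∃g ∀a ∀d (T(f,f) ∧ (T(g,g) ∨ T(a,a)) ∨ T(d,d))

∃f ∃g ∀a ∀d (T(f,f) ∧ (T(g,g) ∨ T(a,a)) ∨ T(d,d))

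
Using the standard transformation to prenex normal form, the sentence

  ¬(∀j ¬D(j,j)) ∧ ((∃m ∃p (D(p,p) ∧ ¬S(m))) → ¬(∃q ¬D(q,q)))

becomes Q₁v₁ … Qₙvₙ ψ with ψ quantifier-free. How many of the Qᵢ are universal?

3

Eliminate → and ↔ using ¬ and ∨.
  ¬(∀j ¬D(j,j)) ∧ (¬(∃m ∃p (D(p,p) ∧ ¬S(m))) ∨ ¬(∃q ¬D(q,q)))
Drive negations inward (¬∀x A ≡ ∃x ¬A, ¬∃x A ≡ ∀x ¬A, De Morgan for ∧/∨):
  (∃j D(j,j)) ∧ ((∀m ∀p (¬D(p,p) ∨ S(m))) ∨ (∀q D(q,q)))
All bound variables are already distinct, so no renaming is needed.
Finally move all quantifiers to the prefix:
  ∃j ∀m ∀p ∀q (D(j,j) ∧ (¬D(p,p) ∨ S(m) ∨ D(q,q)))
The prefix is ∃j ∀m ∀p ∀q: 3 universal, 1 existential.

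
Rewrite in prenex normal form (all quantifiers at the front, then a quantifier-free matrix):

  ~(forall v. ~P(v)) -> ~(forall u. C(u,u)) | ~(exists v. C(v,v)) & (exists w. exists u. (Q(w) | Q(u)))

Rewrite implications/biconditionals: A → B as ¬A ∨ B.
  ~~(forall v. ~P(v)) | ~(forall u. C(u,u)) | ~(exists v. C(v,v)) & (exists w. exists u. (Q(w) | Q(u)))
Drive negations inward (¬∀x A ≡ ∃x ¬A, ¬∃x A ≡ ∀x ¬A, De Morgan for ∧/∨):
  (forall v. ~P(v)) | (exists u. ~C(u,u)) | (forall v. ~C(v,v)) & (exists w. exists u. (Q(w) | Q(u)))
Standardize variables apart so no two quantifiers bind the same name: v↦r, u↦q.
  (forall v. ~P(v)) | (exists u. ~C(u,u)) | (forall r. ~C(r,r)) & (exists w. exists q. (Q(w) | Q(q)))
Pull the quantifiers to the front (each side's bound variable is not free in the other side):
  forall v. exists u. forall r. exists w. exists q. (~P(v) | ~C(u,u) | ~C(r,r) & (Q(w) | Q(q)))

forall v. exists u. forall r. exists w. exists q. (~P(v) | ~C(u,u) | ~C(r,r) & (Q(w) | Q(q)))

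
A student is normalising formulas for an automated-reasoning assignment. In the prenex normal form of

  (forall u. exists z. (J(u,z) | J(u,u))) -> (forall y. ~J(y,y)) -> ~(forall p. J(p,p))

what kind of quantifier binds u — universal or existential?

existential

Rewrite implications/biconditionals: A → B as ¬A ∨ B.
  ~(forall u. exists z. (J(u,z) | J(u,u))) | ~(forall y. ~J(y,y)) | ~(forall p. J(p,p))
Drive negations inward (¬∀x A ≡ ∃x ¬A, ¬∃x A ≡ ∀x ¬A, De Morgan for ∧/∨):
  (exists u. forall z. (~J(u,z) & ~J(u,u))) | (exists y. J(y,y)) | (exists p. ~J(p,p))
All bound variables are already distinct, so no renaming is needed.
Pull the quantifiers to the front (each side's bound variable is not free in the other side):
  exists u. forall z. exists y. exists p. (~J(u,z) & ~J(u,u) | J(y,y) | ~J(p,p))
The quantifier forall u sits under an odd number of negations (counting the antecedent side of each →), so it flips to exists u.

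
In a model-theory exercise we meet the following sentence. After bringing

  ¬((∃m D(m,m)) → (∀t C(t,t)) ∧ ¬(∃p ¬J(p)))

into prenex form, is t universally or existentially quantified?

existential

First replace A → B with ¬A ∨ B.
  ¬(¬(∃m D(m,m)) ∨ (∀t C(t,t)) ∧ ¬(∃p ¬J(p)))
Move each ¬ inward, flipping quantifiers it crosses:
  (∃m D(m,m)) ∧ ((∃t ¬C(t,t)) ∨ (∃p ¬J(p)))
All bound variables are already distinct, so no renaming is needed.
Extract every quantifier outward, since the variables are now distinct and don't occur free across branches:
  ∃m ∃t ∃p (D(m,m) ∧ (¬C(t,t) ∨ ¬J(p)))
The quantifier ∀t sits under an odd number of negations (counting the antecedent side of each →), so it flips to ∃t.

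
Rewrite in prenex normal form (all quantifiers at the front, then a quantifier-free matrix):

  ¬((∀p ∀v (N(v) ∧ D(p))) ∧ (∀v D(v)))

Move each ¬ inward, flipping quantifiers it crosses:
  (∃p ∃v (¬N(v) ∨ ¬D(p))) ∨ (∃v ¬D(v))
Give each quantifier a distinct variable: v↦y.
  (∃p ∃v (¬N(v) ∨ ¬D(p))) ∨ (∃y ¬D(y))
Pull the quantifiers to the front (each side's bound variable is not free in the other side):
  ∃p ∃v ∃y (¬N(v) ∨ ¬D(p) ∨ ¬D(y))

∃p ∃v ∃y (¬N(v) ∨ ¬D(p) ∨ ¬D(y))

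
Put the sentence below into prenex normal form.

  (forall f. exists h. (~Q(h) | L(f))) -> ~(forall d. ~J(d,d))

exists f. forall h. exists d. (Q(h) & ~L(f) | J(d,d))

First replace A → B with ¬A ∨ B.
  ~(forall f. exists h. (~Q(h) | L(f))) | ~(forall d. ~J(d,d))
Drive negations inward (¬∀x A ≡ ∃x ¬A, ¬∃x A ≡ ∀x ¬A, De Morgan for ∧/∨):
  (exists f. forall h. (Q(h) & ~L(f))) | (exists d. J(d,d))
All bound variables are already distinct, so no renaming is needed.
Pull the quantifiers to the front (each side's bound variable is not free in the other side):
  exists f. forall h. exists d. (Q(h) & ~L(f) | J(d,d))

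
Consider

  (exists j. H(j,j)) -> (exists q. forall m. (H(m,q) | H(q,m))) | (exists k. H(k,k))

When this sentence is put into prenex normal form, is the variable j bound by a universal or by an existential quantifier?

Rewrite implications/biconditionals: A → B as ¬A ∨ B.
  ~(exists j. H(j,j)) | (exists q. forall m. (H(m,q) | H(q,m))) | (exists k. H(k,k))
Push ¬ through the quantifiers and connectives to reach negation normal form:
  (forall j. ~H(j,j)) | (exists q. forall m. (H(m,q) | H(q,m))) | (exists k. H(k,k))
All bound variables are already distinct, so no renaming is needed.
Finally move all quantifiers to the prefix:
  forall j. exists q. forall m. exists k. (~H(j,j) | H(m,q) | H(q,m) | H(k,k))
The quantifier exists j sits under an odd number of negations (counting the antecedent side of each →), so it flips to forall j.

universal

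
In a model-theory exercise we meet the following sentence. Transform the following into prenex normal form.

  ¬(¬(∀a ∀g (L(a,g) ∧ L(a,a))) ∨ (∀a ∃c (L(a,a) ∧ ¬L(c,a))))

Push ¬ through the quantifiers and connectives to reach negation normal form:
  (∀a ∀g (L(a,g) ∧ L(a,a))) ∧ (∃a ∀c (¬L(a,a) ∨ L(c,a)))
Standardize variables apart so no two quantifiers bind the same name: a↦s.
  (∀a ∀g (L(a,g) ∧ L(a,a))) ∧ (∃s ∀c (¬L(s,s) ∨ L(c,s)))
Pull the quantifiers to the front (each side's bound variable is not free in the other side):
  ∀a ∀g ∃s ∀c (L(a,g) ∧ L(a,a) ∧ (¬L(s,s) ∨ L(c,s)))

∀a ∀g ∃s ∀c (L(a,g) ∧ L(a,a) ∧ (¬L(s,s) ∨ L(c,s)))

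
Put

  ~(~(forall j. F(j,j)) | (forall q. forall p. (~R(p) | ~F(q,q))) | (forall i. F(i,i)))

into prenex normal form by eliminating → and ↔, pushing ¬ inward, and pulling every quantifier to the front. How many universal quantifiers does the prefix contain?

Push ¬ through the quantifiers and connectives to reach negation normal form:
  (forall j. F(j,j)) & (exists q. exists p. (R(p) & F(q,q))) & (exists i. ~F(i,i))
Finally move all quantifiers to the prefix:
  forall j. exists q. exists p. exists i. (F(j,j) & R(p) & F(q,q) & ~F(i,i))
The prefix is forall j exists q exists p exists i: 1 universal, 3 existential.

1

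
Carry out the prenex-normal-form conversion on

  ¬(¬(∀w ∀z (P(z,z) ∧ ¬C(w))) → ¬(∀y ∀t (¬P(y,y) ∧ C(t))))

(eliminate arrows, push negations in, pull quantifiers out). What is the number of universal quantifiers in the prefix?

Eliminate → and ↔ using ¬ and ∨.
  ¬(¬¬(∀w ∀z (P(z,z) ∧ ¬C(w))) ∨ ¬(∀y ∀t (¬P(y,y) ∧ C(t))))
Push ¬ through the quantifiers and connectives to reach negation normal form:
  (∃w ∃z (¬P(z,z) ∨ C(w))) ∧ (∀y ∀t (¬P(y,y) ∧ C(t)))
All bound variables are already distinct, so no renaming is needed.
Finally move all quantifiers to the prefix:
  ∃w ∃z ∀y ∀t ((¬P(z,z) ∨ C(w)) ∧ ¬P(y,y) ∧ C(t))
The prefix is ∃w ∃z ∀y ∀t: 2 universal, 2 existential.

2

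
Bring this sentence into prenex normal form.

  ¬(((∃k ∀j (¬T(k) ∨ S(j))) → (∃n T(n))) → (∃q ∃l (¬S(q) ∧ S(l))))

Eliminate → and ↔ using ¬ and ∨.
  ¬(¬(¬(∃k ∀j (¬T(k) ∨ S(j))) ∨ (∃n T(n))) ∨ (∃q ∃l (¬S(q) ∧ S(l))))
Push ¬ through the quantifiers and connectives to reach negation normal form:
  ((∀k ∃j (T(k) ∧ ¬S(j))) ∨ (∃n T(n))) ∧ (∀q ∀l (S(q) ∨ ¬S(l)))
All bound variables are already distinct, so no renaming is needed.
Pull the quantifiers to the front (each side's bound variable is not free in the other side):
  ∀k ∃j ∃n ∀q ∀l ((T(k) ∧ ¬S(j) ∨ T(n)) ∧ (S(q) ∨ ¬S(l)))

∀k ∃j ∃n ∀q ∀l ((T(k) ∧ ¬S(j) ∨ T(n)) ∧ (S(q) ∨ ¬S(l)))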